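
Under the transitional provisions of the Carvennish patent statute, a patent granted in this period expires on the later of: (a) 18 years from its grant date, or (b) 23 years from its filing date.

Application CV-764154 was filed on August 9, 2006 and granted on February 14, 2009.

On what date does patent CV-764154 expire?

2029-08-09

(a) grant + 18 years → 14 February 2027.
(b) filing + 23 years → 9 August 2029.
Later of the two: 9 August 2029.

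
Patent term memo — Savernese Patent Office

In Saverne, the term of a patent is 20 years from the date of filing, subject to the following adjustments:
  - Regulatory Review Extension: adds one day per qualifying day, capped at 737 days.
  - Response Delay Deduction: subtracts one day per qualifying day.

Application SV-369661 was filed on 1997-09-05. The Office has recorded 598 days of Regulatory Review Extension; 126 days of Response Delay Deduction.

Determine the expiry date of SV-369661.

Base term: filing date + 20 years → 5 September 2017.
Regulatory Review Extension: 598 days (within the 737-day cap) → +598 days → 26 April 2019.
Response Delay Deduction: −126 days → 21 December 2018.

December 21, 2018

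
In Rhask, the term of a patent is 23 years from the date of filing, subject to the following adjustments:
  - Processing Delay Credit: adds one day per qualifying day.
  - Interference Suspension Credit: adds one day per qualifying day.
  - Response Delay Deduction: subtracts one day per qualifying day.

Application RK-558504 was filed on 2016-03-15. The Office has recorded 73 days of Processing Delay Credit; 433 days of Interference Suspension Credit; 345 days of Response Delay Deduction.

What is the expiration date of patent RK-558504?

Base term: filing date + 23 years → 15 March 2039.
Processing Delay Credit: +73 days → 27 May 2039.
Interference Suspension Credit: +433 days → 2 August 2040.
Response Delay Deduction: −345 days → 23 August 2039.

August 23, 2039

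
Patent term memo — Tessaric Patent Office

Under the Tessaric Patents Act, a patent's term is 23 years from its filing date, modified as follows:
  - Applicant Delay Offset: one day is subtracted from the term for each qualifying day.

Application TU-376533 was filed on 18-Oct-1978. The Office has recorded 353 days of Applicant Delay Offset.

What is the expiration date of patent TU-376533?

October 30, 2000

Base term: filing date + 23 years → 18 October 2001.
Applicant Delay Offset: −353 days → 30 October 2000.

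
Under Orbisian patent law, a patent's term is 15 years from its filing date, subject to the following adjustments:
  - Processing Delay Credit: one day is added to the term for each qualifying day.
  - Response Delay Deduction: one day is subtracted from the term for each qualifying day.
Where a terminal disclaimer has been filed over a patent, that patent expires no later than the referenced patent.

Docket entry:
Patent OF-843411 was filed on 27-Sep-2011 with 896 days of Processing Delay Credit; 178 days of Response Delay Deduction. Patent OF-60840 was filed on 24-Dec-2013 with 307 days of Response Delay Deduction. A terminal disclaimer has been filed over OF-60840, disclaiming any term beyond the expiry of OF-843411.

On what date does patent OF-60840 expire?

Natural term of OF-60840:
  Base: filing + 15 years → 24 December 2028.
  Response Delay Deduction: −307 days → 21 February 2028.
Expiry of referenced patent OF-843411:
  Base: filing + 15 years → 27 September 2026.
  Processing Delay Credit: +896 days → 11 March 2029.
  Response Delay Deduction: −178 days → 14 September 2028.
Terminal disclaimer: OF-60840 expires on the earlier of 21 February 2028 and 14 September 2028.

2028-02-21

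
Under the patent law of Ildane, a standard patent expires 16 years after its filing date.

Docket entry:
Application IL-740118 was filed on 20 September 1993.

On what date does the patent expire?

2009-09-20

Filing date + 16 years → 20 September 2009.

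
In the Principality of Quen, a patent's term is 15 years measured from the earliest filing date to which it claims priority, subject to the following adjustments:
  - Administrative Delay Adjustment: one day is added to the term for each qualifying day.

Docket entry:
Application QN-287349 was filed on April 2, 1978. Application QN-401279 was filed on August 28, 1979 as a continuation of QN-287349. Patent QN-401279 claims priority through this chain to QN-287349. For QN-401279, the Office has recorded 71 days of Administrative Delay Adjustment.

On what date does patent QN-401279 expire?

Earliest priority filing: 2 April 1978.
Base term: 2 April 1978 + 15 years → 2 April 1993.
Administrative Delay Adjustment: +71 days → 12 June 1993.

June 12, 1993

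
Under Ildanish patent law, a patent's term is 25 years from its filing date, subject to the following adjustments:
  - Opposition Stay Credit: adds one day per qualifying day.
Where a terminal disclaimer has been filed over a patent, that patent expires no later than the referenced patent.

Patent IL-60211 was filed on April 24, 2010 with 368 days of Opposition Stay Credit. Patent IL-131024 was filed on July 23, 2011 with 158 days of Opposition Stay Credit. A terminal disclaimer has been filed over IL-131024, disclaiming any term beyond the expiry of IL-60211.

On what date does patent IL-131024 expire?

Natural term of IL-131024:
  Base: filing + 25 years → 23 July 2036.
  Opposition Stay Credit: +158 days → 28 December 2036.
Expiry of referenced patent IL-60211:
  Base: filing + 25 years → 24 April 2035.
  Opposition Stay Credit: +368 days → 26 April 2036.
Terminal disclaimer: IL-131024 expires on the earlier of 28 December 2036 and 26 April 2036.

2036-04-26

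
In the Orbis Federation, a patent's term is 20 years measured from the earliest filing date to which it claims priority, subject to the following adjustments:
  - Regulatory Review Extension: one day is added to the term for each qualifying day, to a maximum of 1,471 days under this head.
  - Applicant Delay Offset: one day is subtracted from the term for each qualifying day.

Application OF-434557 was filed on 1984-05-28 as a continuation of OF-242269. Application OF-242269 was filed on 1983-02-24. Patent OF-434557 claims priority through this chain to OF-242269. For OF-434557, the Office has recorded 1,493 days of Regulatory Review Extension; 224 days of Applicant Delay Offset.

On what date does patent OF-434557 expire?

July 25, 2006

Earliest priority filing: 24 February 1983.
Base term: 24 February 1983 + 20 years → 24 February 2003.
Regulatory Review Extension: 1493 days claimed exceeds the 1471-day cap, so +1471 days → 6 March 2007.
Applicant Delay Offset: −224 days → 25 July 2006.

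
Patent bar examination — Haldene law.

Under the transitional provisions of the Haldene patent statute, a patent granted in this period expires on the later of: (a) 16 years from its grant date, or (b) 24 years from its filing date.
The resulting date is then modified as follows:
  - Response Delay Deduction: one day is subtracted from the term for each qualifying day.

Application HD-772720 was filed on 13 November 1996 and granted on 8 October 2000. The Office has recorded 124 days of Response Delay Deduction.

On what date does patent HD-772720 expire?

2020-07-12

(a) grant + 16 years → 8 October 2016.
(b) filing + 24 years → 13 November 2020.
Later of the two: 13 November 2020.
Response Delay Deduction: −124 days → 12 July 2020.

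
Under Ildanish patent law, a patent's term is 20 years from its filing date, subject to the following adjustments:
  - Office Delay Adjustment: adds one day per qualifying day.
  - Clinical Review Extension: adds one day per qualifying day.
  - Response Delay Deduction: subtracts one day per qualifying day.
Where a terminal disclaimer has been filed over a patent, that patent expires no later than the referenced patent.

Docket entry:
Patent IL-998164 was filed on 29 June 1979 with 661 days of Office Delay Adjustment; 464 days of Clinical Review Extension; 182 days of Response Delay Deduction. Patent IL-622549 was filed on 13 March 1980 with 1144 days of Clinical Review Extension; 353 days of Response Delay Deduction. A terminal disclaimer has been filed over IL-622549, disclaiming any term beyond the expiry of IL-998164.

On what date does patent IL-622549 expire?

2002-01-27

Natural term of IL-622549:
  Base: filing + 20 years → 13 March 2000.
  Clinical Review Extension: +1144 days → 1 May 2003.
  Response Delay Deduction: −353 days → 13 May 2002.
Expiry of referenced patent IL-998164:
  Base: filing + 20 years → 29 June 1999.
  Office Delay Adjustment: +661 days → 20 April 2001.
  Clinical Review Extension: +464 days → 28 July 2002.
  Response Delay Deduction: −182 days → 27 January 2002.
Terminal disclaimer: IL-622549 expires on the earlier of 13 May 2002 and 27 January 2002.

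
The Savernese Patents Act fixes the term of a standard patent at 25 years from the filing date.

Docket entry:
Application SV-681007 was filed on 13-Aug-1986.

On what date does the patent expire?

Filing date + 25 years → 13 August 2011.

August 13, 2011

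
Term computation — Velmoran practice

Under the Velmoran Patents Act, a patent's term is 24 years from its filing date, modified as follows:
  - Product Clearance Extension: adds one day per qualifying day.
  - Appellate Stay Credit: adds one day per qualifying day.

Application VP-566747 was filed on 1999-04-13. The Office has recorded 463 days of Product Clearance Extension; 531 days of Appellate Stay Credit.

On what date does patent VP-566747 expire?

January 1, 2026

Base term: filing date + 24 years → 13 April 2023.
Product Clearance Extension: +463 days → 19 July 2024.
Appellate Stay Credit: +531 days → 1 January 2026.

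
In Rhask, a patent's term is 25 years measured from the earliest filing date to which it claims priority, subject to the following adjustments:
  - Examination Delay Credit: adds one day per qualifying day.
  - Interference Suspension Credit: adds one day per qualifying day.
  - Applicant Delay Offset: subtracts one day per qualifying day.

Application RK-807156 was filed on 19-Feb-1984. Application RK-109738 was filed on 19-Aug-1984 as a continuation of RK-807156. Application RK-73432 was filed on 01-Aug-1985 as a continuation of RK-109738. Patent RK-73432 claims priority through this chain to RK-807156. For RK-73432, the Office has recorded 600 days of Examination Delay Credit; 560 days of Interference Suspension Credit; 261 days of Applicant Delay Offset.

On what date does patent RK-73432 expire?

Earliest priority filing: 19 February 1984.
Base term: 19 February 1984 + 25 years → 19 February 2009.
Examination Delay Credit: +600 days → 12 October 2010.
Interference Suspension Credit: +560 days → 24 April 2012.
Applicant Delay Offset: −261 days → 7 August 2011.

August 7, 2011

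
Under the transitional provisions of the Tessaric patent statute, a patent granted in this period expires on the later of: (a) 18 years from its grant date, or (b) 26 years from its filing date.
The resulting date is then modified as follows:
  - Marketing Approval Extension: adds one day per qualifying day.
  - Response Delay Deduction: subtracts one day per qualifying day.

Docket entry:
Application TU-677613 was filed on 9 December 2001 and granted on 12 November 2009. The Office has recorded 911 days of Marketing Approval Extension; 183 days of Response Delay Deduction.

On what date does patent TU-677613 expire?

(a) grant + 18 years → 12 November 2027.
(b) filing + 26 years → 9 December 2027.
Later of the two: 9 December 2027.
Marketing Approval Extension: +911 days → 7 June 2030.
Response Delay Deduction: −183 days → 6 December 2029.

2029-12-06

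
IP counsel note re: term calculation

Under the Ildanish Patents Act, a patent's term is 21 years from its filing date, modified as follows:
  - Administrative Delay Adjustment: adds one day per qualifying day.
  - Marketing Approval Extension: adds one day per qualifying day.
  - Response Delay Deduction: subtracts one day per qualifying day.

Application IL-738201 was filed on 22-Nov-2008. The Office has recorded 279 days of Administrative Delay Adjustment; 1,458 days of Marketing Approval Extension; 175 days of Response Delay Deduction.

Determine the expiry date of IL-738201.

Base term: filing date + 21 years → 22 November 2029.
Administrative Delay Adjustment: +279 days → 28 August 2030.
Marketing Approval Extension: +1458 days → 25 August 2034.
Response Delay Deduction: −175 days → 3 March 2034.

2034-03-03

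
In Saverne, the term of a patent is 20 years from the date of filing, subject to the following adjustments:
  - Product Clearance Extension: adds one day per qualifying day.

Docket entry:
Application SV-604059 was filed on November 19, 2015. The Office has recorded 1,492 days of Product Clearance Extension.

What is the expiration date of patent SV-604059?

2039-12-20

Base term: filing date + 20 years → 19 November 2035.
Product Clearance Extension: +1492 days → 20 December 2039.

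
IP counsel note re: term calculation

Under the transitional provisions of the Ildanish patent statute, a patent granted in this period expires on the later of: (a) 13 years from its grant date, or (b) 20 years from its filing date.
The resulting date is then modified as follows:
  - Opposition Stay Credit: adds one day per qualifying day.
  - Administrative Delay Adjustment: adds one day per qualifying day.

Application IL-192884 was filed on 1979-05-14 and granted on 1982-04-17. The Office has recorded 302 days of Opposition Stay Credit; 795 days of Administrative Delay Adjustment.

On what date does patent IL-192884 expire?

(a) grant + 13 years → 17 April 1995.
(b) filing + 20 years → 14 May 1999.
Later of the two: 14 May 1999.
Opposition Stay Credit: +302 days → 11 March 2000.
Administrative Delay Adjustment: +795 days → 15 May 2002.

May 15, 2002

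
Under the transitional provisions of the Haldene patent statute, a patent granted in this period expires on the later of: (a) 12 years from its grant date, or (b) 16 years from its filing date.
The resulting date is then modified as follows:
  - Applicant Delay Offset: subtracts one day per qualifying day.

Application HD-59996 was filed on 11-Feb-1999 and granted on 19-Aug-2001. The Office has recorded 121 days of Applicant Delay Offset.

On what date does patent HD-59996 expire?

(a) grant + 12 years → 19 August 2013.
(b) filing + 16 years → 11 February 2015.
Later of the two: 11 February 2015.
Applicant Delay Offset: −121 days → 13 October 2014.

October 13, 2014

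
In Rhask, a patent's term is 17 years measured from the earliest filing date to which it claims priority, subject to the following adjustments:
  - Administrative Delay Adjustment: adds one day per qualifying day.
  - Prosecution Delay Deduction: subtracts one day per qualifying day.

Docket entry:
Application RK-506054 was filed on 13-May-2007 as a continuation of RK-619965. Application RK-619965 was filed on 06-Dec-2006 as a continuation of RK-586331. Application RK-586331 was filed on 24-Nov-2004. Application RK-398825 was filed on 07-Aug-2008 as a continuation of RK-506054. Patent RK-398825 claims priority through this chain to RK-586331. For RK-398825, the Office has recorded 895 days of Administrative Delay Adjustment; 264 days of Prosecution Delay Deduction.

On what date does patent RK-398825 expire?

2023-08-17

Earliest priority filing: 24 November 2004.
Base term: 24 November 2004 + 17 years → 24 November 2021.
Administrative Delay Adjustment: +895 days → 7 May 2024.
Prosecution Delay Deduction: −264 days → 17 August 2023.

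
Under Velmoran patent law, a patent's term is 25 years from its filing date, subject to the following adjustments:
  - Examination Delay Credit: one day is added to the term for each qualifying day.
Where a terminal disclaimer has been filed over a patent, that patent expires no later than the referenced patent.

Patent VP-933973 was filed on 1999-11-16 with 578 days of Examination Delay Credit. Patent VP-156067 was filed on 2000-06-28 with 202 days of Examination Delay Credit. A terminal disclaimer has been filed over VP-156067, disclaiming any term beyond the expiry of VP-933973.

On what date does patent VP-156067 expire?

Natural term of VP-156067:
  Base: filing + 25 years → 28 June 2025.
  Examination Delay Credit: +202 days → 16 January 2026.
Expiry of referenced patent VP-933973:
  Base: filing + 25 years → 16 November 2024.
  Examination Delay Credit: +578 days → 17 June 2026.
Terminal disclaimer: VP-156067 expires on the earlier of 16 January 2026 and 17 June 2026.

2026-01-16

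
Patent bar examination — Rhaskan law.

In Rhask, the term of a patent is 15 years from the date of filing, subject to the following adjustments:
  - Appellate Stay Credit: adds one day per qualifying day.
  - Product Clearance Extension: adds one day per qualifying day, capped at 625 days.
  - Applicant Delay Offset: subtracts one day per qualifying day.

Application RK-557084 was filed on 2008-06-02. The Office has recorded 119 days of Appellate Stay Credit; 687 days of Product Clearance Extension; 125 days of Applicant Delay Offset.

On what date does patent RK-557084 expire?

February 10, 2025

Base term: filing date + 15 years → 2 June 2023.
Appellate Stay Credit: +119 days → 29 September 2023.
Product Clearance Extension: 687 days claimed exceeds the 625-day cap, so +625 days → 15 June 2025.
Applicant Delay Offset: −125 days → 10 February 2025.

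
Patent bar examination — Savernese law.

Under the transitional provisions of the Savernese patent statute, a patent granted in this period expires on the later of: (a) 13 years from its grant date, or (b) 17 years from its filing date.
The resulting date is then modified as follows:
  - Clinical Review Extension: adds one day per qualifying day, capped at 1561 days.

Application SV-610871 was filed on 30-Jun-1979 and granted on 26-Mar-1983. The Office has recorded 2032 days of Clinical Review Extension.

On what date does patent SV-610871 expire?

(a) grant + 13 years → 26 March 1996.
(b) filing + 17 years → 30 June 1996.
Later of the two: 30 June 1996.
Clinical Review Extension: 2032 days claimed exceeds the 1561-day cap, so +1561 days → 8 October 2000.

October 8, 2000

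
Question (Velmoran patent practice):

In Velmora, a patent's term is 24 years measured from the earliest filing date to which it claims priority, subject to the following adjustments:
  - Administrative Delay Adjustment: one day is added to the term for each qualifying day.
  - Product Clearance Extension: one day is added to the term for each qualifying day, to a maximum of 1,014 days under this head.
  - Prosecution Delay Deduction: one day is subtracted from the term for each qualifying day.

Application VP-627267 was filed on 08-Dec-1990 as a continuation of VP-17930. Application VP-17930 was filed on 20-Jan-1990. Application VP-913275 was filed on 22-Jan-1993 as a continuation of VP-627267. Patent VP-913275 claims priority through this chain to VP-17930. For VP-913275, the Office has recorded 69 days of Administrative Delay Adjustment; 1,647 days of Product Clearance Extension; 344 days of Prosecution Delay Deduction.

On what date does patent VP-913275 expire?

Earliest priority filing: 20 January 1990.
Base term: 20 January 1990 + 24 years → 20 January 2014.
Administrative Delay Adjustment: +69 days → 30 March 2014.
Product Clearance Extension: 1647 days claimed exceeds the 1014-day cap, so +1014 days → 7 January 2017.
Prosecution Delay Deduction: −344 days → 29 January 2016.

January 29, 2016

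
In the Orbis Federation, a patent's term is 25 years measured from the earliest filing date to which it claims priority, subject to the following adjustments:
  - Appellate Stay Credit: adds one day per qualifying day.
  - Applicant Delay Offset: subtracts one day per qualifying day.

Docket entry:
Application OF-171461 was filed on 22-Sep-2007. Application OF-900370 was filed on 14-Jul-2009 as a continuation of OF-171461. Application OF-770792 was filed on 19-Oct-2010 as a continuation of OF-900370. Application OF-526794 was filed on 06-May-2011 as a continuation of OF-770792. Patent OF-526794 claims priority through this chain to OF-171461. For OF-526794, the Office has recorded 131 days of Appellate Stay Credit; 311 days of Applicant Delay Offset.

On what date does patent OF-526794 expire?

2032-03-26

Earliest priority filing: 22 September 2007.
Base term: 22 September 2007 + 25 years → 22 September 2032.
Appellate Stay Credit: +131 days → 31 January 2033.
Applicant Delay Offset: −311 days → 26 March 2032.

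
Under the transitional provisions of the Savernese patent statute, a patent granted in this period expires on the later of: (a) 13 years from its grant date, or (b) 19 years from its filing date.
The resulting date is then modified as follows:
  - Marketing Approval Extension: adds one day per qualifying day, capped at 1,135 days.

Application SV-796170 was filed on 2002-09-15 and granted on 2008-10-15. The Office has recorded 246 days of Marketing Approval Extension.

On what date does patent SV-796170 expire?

June 18, 2022

(a) grant + 13 years → 15 October 2021.
(b) filing + 19 years → 15 September 2021.
Later of the two: 15 October 2021.
Marketing Approval Extension: 246 days (within the 1135-day cap) → +246 days → 18 June 2022.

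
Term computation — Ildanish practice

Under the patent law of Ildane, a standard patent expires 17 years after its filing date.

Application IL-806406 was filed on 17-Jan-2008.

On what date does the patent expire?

Filing date + 17 years → 17 January 2025.

January 17, 2025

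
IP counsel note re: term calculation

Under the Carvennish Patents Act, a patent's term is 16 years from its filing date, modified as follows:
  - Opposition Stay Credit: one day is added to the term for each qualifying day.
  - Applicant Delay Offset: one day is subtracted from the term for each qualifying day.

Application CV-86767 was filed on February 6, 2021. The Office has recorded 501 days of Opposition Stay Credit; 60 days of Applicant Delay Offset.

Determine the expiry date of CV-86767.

Base term: filing date + 16 years → 6 February 2037.
Opposition Stay Credit: +501 days → 22 June 2038.
Applicant Delay Offset: −60 days → 23 April 2038.

2038-04-23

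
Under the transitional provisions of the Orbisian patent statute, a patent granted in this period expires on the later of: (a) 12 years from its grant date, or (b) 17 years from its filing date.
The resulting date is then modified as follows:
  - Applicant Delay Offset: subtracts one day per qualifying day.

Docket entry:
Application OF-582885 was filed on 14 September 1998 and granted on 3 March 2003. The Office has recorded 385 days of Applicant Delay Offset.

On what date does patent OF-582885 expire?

August 25, 2014

(a) grant + 12 years → 3 March 2015.
(b) filing + 17 years → 14 September 2015.
Later of the two: 14 September 2015.
Applicant Delay Offset: −385 days → 25 August 2014.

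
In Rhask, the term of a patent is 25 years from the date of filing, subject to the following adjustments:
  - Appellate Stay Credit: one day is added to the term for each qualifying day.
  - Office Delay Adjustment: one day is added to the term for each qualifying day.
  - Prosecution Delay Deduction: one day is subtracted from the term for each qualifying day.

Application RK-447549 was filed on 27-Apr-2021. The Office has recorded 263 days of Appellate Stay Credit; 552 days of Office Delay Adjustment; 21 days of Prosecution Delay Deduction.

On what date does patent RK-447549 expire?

2048-06-29

Base term: filing date + 25 years → 27 April 2046.
Appellate Stay Credit: +263 days → 15 January 2047.
Office Delay Adjustment: +552 days → 20 July 2048.
Prosecution Delay Deduction: −21 days → 29 June 2048.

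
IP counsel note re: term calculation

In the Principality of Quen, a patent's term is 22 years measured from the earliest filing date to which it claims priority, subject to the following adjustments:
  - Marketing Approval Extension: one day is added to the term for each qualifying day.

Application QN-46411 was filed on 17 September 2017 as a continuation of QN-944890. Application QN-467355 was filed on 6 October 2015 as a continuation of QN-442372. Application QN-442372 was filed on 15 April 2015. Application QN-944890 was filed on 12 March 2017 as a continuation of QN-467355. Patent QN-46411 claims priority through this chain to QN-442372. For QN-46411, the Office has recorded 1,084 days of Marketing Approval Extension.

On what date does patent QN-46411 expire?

Earliest priority filing: 15 April 2015.
Base term: 15 April 2015 + 22 years → 15 April 2037.
Marketing Approval Extension: +1084 days → 3 April 2040.

2040-04-03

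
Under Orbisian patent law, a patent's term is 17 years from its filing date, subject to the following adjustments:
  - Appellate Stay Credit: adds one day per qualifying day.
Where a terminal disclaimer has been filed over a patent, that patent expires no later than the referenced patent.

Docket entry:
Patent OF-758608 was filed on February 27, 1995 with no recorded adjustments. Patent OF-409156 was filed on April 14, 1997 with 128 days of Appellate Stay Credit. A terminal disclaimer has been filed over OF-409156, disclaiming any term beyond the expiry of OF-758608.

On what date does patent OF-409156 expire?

Natural term of OF-409156:
  Base: filing + 17 years → 14 April 2014.
  Appellate Stay Credit: +128 days → 20 August 2014.
Expiry of referenced patent OF-758608:
  Base: filing + 17 years → 27 February 2012.
Terminal disclaimer: OF-409156 expires on the earlier of 20 August 2014 and 27 February 2012.

February 27, 2012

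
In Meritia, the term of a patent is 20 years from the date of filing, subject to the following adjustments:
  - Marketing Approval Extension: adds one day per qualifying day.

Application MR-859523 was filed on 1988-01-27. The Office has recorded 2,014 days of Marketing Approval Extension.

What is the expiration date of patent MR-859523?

Base term: filing date + 20 years → 27 January 2008.
Marketing Approval Extension: +2014 days → 2 August 2013.

August 2, 2013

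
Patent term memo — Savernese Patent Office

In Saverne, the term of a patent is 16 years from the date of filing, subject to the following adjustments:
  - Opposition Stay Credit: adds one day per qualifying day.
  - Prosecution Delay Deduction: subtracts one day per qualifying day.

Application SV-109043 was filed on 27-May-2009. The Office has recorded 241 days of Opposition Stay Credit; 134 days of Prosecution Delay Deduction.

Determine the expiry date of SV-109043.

Base term: filing date + 16 years → 27 May 2025.
Opposition Stay Credit: +241 days → 23 January 2026.
Prosecution Delay Deduction: −134 days → 11 September 2025.

September 11, 2025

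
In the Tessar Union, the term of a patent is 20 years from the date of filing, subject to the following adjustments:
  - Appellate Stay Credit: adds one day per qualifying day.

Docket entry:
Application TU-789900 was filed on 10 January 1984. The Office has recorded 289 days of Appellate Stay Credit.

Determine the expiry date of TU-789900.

October 25, 2004

Base term: filing date + 20 years → 10 January 2004.
Appellate Stay Credit: +289 days → 25 October 2004.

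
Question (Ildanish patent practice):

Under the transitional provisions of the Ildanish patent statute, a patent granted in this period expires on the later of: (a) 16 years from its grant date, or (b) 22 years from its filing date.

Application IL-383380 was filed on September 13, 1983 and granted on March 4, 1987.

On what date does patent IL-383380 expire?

(a) grant + 16 years → 4 March 2003.
(b) filing + 22 years → 13 September 2005.
Later of the two: 13 September 2005.

September 13, 2005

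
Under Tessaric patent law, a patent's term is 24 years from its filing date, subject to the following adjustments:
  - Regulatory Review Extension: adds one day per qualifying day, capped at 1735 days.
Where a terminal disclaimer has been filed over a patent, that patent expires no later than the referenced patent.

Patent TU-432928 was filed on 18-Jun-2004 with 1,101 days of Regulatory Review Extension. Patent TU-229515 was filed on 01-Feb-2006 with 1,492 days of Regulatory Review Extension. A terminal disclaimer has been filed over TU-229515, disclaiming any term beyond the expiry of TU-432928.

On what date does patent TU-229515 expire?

June 24, 2031

Natural term of TU-229515:
  Base: filing + 24 years → 1 February 2030.
  Regulatory Review Extension: 1492 days (within the 1735-day cap) → +1492 days → 4 March 2034.
Expiry of referenced patent TU-432928:
  Base: filing + 24 years → 18 June 2028.
  Regulatory Review Extension: 1101 days (within the 1735-day cap) → +1101 days → 24 June 2031.
Terminal disclaimer: TU-229515 expires on the earlier of 4 March 2034 and 24 June 2031.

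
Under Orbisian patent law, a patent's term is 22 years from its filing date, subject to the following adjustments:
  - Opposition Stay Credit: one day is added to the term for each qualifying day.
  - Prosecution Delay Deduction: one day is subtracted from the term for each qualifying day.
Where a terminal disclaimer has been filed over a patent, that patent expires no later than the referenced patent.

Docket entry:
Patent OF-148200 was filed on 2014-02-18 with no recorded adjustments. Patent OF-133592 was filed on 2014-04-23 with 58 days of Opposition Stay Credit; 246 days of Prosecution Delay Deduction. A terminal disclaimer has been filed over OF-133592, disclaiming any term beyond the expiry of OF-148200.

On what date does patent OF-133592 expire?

2035-10-18

Natural term of OF-133592:
  Base: filing + 22 years → 23 April 2036.
  Opposition Stay Credit: +58 days → 20 June 2036.
  Prosecution Delay Deduction: −246 days → 18 October 2035.
Expiry of referenced patent OF-148200:
  Base: filing + 22 years → 18 February 2036.
Terminal disclaimer: OF-133592 expires on the earlier of 18 October 2035 and 18 February 2036.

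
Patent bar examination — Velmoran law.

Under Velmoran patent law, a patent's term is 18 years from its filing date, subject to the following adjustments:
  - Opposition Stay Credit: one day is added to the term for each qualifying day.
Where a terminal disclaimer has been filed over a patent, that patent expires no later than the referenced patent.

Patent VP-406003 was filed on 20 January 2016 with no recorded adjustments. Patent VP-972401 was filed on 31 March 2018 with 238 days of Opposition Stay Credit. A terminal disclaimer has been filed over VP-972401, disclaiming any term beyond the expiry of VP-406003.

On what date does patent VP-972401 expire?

2034-01-20

Natural term of VP-972401:
  Base: filing + 18 years → 31 March 2036.
  Opposition Stay Credit: +238 days → 24 November 2036.
Expiry of referenced patent VP-406003:
  Base: filing + 18 years → 20 January 2034.
Terminal disclaimer: VP-972401 expires on the earlier of 24 November 2036 and 20 January 2034.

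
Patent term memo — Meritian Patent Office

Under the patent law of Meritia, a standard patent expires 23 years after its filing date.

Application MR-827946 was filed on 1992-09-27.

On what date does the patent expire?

Filing date + 23 years → 27 September 2015.

September 27, 2015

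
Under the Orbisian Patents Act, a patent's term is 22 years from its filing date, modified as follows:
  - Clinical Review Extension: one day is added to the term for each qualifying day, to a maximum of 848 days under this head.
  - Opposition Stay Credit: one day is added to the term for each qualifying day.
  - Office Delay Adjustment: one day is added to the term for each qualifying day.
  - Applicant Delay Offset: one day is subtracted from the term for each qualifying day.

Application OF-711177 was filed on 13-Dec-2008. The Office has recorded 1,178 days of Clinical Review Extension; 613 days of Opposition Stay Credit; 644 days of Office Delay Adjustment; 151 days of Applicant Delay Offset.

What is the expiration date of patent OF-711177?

Base term: filing date + 22 years → 13 December 2030.
Clinical Review Extension: 1178 days claimed exceeds the 848-day cap, so +848 days → 9 April 2033.
Opposition Stay Credit: +613 days → 13 December 2034.
Office Delay Adjustment: +644 days → 17 September 2036.
Applicant Delay Offset: −151 days → 19 April 2036.

April 19, 2036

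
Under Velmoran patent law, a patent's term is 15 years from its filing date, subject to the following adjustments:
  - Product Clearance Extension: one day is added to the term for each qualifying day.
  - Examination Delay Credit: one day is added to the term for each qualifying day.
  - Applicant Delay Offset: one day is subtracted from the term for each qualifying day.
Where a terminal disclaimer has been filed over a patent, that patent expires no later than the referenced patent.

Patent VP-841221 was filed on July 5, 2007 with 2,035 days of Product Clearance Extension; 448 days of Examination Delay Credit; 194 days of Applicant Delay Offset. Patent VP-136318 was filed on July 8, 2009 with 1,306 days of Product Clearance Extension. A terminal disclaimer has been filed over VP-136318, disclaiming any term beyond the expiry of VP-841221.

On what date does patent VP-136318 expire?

Natural term of VP-136318:
  Base: filing + 15 years → 8 July 2024.
  Product Clearance Extension: +1306 days → 4 February 2028.
Expiry of referenced patent VP-841221:
  Base: filing + 15 years → 5 July 2022.
  Product Clearance Extension: +2035 days → 30 January 2028.
  Examination Delay Credit: +448 days → 22 April 2029.
  Applicant Delay Offset: −194 days → 10 October 2028.
Terminal disclaimer: VP-136318 expires on the earlier of 4 February 2028 and 10 October 2028.

2028-02-04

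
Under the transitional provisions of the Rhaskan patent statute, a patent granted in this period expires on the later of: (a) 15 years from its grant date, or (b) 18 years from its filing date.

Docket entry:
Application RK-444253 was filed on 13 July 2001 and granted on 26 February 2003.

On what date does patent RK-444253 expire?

(a) grant + 15 years → 26 February 2018.
(b) filing + 18 years → 13 July 2019.
Later of the two: 13 July 2019.

July 13, 2019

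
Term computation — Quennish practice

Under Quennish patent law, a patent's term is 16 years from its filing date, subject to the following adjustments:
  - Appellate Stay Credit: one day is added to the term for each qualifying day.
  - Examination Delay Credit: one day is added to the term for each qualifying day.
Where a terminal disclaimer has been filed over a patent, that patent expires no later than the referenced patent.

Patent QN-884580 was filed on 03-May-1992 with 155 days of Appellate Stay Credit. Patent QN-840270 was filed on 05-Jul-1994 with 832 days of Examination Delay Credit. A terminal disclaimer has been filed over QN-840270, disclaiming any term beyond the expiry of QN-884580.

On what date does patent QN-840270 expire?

October 5, 2008

Natural term of QN-840270:
  Base: filing + 16 years → 5 July 2010.
  Examination Delay Credit: +832 days → 14 October 2012.
Expiry of referenced patent QN-884580:
  Base: filing + 16 years → 3 May 2008.
  Appellate Stay Credit: +155 days → 5 October 2008.
Terminal disclaimer: QN-840270 expires on the earlier of 14 October 2012 and 5 October 2008.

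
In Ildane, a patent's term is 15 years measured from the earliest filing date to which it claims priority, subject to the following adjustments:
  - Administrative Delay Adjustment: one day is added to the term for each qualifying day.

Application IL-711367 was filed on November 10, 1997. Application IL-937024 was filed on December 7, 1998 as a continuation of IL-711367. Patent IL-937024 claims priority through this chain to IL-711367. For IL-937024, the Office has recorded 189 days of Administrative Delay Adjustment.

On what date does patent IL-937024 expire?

May 18, 2013

Earliest priority filing: 10 November 1997.
Base term: 10 November 1997 + 15 years → 10 November 2012.
Administrative Delay Adjustment: +189 days → 18 May 2013.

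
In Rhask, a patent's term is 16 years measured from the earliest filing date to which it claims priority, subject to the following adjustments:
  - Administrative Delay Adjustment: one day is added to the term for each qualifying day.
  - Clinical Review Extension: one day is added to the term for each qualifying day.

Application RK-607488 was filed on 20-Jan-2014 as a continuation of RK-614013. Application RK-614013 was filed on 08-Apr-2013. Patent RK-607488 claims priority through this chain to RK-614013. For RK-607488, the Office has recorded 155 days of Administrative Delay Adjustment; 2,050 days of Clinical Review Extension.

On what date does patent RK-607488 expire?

April 22, 2035

Earliest priority filing: 8 April 2013.
Base term: 8 April 2013 + 16 years → 8 April 2029.
Administrative Delay Adjustment: +155 days → 10 September 2029.
Clinical Review Extension: +2050 days → 22 April 2035.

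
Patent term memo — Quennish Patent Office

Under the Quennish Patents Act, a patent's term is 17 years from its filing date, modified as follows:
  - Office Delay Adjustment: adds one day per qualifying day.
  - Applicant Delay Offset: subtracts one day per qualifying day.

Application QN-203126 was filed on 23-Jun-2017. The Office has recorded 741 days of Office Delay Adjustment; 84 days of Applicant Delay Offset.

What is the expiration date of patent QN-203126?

Base term: filing date + 17 years → 23 June 2034.
Office Delay Adjustment: +741 days → 3 July 2036.
Applicant Delay Offset: −84 days → 10 April 2036.

April 10, 2036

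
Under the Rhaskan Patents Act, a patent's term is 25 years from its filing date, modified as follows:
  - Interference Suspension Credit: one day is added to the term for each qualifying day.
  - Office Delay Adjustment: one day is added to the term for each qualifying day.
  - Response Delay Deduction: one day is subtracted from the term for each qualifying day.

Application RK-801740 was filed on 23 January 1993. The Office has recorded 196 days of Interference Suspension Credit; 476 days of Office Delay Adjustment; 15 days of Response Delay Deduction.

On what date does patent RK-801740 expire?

November 11, 2019

Base term: filing date + 25 years → 23 January 2018.
Interference Suspension Credit: +196 days → 7 August 2018.
Office Delay Adjustment: +476 days → 26 November 2019.
Response Delay Deduction: −15 days → 11 November 2019.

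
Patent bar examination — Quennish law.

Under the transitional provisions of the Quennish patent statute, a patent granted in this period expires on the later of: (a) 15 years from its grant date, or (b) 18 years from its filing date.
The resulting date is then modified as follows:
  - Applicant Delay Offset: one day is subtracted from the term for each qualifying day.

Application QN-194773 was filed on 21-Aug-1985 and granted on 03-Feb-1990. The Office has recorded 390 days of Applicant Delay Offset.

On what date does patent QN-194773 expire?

(a) grant + 15 years → 3 February 2005.
(b) filing + 18 years → 21 August 2003.
Later of the two: 3 February 2005.
Applicant Delay Offset: −390 days → 10 January 2004.

2004-01-10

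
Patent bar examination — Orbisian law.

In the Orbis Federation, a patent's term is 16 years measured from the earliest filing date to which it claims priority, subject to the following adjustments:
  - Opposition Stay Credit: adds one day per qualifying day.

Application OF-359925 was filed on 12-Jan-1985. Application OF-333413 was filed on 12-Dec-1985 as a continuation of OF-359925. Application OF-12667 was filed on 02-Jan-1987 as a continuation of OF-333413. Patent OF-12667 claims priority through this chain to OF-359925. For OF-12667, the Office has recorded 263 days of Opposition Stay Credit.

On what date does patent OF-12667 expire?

October 2, 2001

Earliest priority filing: 12 January 1985.
Base term: 12 January 1985 + 16 years → 12 January 2001.
Opposition Stay Credit: +263 days → 2 October 2001.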